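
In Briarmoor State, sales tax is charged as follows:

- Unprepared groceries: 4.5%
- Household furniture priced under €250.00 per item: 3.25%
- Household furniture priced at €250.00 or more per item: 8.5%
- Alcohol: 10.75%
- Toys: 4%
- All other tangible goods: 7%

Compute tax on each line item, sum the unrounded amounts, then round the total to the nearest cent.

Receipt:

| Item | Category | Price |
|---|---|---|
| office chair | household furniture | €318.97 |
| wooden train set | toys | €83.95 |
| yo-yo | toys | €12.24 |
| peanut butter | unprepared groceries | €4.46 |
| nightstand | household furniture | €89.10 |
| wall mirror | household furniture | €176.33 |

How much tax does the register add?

Office chair €318.97: household furniture, €250.00 or more → 8.5% → €27.11245
Wooden train set €83.95: toys → 4% → €3.358
Yo-yo €12.24: toys → 4% → €0.4896
Peanut butter €4.46: unprepared groceries → 4.5% → €0.2007
Nightstand €89.10: household furniture, under €250.00 → 3.25% → €2.89575
Wall mirror €176.33: household furniture, under €250.00 → 3.25% → €5.730725
Unrounded tax sum = €39.787225 → €39.79

€39.79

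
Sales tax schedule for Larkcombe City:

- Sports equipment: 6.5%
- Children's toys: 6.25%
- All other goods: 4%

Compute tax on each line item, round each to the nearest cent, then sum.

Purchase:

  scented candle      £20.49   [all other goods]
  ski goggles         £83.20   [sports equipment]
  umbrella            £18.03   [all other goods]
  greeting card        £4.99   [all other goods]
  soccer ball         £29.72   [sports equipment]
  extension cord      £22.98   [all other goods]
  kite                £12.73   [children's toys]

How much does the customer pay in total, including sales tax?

Scented candle £20.49: all other goods → 4% → £0.82
Ski goggles £83.20: sports equipment → 6.5% → £5.41
Umbrella £18.03: all other goods → 4% → £0.72
Greeting card £4.99: all other goods → 4% → £0.20
Soccer ball £29.72: sports equipment → 6.5% → £1.93
Extension cord £22.98: all other goods → 4% → £0.92
Kite £12.73: children's toys → 6.25% → £0.80
Subtotal = £192.14; tax = £10.80; total due = £202.94

£202.94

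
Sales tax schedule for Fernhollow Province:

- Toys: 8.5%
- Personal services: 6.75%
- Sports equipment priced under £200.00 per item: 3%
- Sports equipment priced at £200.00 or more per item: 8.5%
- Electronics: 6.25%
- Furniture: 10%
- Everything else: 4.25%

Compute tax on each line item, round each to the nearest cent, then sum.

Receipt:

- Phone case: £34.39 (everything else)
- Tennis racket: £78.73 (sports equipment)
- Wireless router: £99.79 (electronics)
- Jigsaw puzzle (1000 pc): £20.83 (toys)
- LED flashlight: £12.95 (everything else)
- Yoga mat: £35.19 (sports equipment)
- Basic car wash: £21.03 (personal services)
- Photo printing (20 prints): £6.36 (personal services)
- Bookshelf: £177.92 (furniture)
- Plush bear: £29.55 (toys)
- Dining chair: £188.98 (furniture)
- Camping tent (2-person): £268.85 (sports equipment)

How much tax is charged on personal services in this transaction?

£1.85

Basic car wash £21.03: personal services → 6.75% → £1.42
Photo printing (20 prints) £6.36: personal services → 6.75% → £0.43
Tax on personal services = £1.42 + £0.43 = £1.85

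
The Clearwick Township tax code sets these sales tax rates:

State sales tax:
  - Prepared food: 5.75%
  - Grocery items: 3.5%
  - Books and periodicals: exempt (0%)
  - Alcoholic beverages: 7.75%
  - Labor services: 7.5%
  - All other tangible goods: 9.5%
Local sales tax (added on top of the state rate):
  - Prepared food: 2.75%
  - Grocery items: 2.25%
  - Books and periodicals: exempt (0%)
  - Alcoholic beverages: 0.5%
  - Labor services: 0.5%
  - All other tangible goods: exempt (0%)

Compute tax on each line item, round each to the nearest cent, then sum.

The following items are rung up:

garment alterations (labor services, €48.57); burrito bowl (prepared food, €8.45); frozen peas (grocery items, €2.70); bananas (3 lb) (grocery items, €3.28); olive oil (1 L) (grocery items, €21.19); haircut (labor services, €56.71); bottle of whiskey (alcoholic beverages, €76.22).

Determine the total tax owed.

Garment alterations €48.57: labor services → 7.5% + 0.5% local = 8% → €3.89
Burrito bowl €8.45: prepared food → 5.75% + 2.75% local = 8.5% → €0.72
Frozen peas €2.70: grocery items → 3.5% + 2.25% local = 5.75% → €0.16
Bananas (3 lb) €3.28: grocery items → 3.5% + 2.25% local = 5.75% → €0.19
Olive oil (1 L) €21.19: grocery items → 3.5% + 2.25% local = 5.75% → €1.22
Haircut €56.71: labor services → 7.5% + 0.5% local = 8% → €4.54
Bottle of whiskey €76.22: alcoholic beverages → 7.75% + 0.5% local = 8.25% → €6.29
Total tax = €3.89 + €0.72 + €0.16 + €0.19 + €1.22 + €4.54 + €6.29 = €17.01

€17.01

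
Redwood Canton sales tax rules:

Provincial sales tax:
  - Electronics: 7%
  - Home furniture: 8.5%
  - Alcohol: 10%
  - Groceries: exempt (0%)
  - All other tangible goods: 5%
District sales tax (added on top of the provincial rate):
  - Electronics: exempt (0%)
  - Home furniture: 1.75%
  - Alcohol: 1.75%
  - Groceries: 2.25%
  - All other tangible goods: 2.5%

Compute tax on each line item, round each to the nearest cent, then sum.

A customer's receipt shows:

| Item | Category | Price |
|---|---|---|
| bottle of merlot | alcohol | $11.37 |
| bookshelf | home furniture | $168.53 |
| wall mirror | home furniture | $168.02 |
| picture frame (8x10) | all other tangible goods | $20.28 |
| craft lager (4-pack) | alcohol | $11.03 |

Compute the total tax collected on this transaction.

Bottle of merlot $11.37: alcohol → 10% + 1.75% district = 11.75% → $1.34
Bookshelf $168.53: home furniture → 8.5% + 1.75% district = 10.25% → $17.27
Wall mirror $168.02: home furniture → 8.5% + 1.75% district = 10.25% → $17.22
Picture frame (8x10) $20.28: all other tangible goods → 5% + 2.5% district = 7.5% → $1.52
Craft lager (4-pack) $11.03: alcohol → 10% + 1.75% district = 11.75% → $1.30
Total tax = $1.34 + $17.27 + $17.22 + $1.52 + $1.30 = $38.65

$38.65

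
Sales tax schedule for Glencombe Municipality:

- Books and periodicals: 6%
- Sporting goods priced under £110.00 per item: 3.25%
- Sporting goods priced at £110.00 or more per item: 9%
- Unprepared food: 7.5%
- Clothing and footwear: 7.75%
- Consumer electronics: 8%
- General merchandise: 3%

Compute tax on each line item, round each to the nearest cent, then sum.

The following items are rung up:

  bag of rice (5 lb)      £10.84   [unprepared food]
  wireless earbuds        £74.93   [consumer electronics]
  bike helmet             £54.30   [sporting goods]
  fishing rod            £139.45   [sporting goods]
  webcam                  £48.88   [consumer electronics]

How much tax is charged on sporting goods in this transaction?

£14.31

Bike helmet £54.30: sporting goods, under £110.00 → 3.25% → £1.76
Fishing rod £139.45: sporting goods, £110.00 or more → 9% → £12.55
Tax on sporting goods = £1.76 + £12.55 = £14.31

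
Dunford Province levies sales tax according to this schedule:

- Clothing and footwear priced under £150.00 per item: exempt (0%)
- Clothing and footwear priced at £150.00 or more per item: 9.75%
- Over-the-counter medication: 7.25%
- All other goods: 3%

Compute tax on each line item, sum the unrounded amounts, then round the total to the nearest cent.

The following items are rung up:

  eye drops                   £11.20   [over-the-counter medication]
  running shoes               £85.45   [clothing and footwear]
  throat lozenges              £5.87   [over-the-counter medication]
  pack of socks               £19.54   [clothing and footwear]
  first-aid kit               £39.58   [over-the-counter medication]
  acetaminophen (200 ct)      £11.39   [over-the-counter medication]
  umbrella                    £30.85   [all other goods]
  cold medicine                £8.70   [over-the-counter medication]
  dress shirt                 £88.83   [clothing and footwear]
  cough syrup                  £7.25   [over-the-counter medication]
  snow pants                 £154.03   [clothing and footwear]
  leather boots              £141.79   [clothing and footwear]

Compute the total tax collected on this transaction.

£22.03

Eye drops £11.20: over-the-counter medication → 7.25% → £0.812
Running shoes £85.45: clothing and footwear, under £150.00 → 0% → £0.00
Throat lozenges £5.87: over-the-counter medication → 7.25% → £0.425575
Pack of socks £19.54: clothing and footwear, under £150.00 → 0% → £0.00
First-aid kit £39.58: over-the-counter medication → 7.25% → £2.86955
Acetaminophen (200 ct) £11.39: over-the-counter medication → 7.25% → £0.825775
Umbrella £30.85: all other goods → 3% → £0.9255
Cold medicine £8.70: over-the-counter medication → 7.25% → £0.63075
Dress shirt £88.83: clothing and footwear, under £150.00 → 0% → £0.00
Cough syrup £7.25: over-the-counter medication → 7.25% → £0.525625
Snow pants £154.03: clothing and footwear, £150.00 or more → 9.75% → £15.017925
Leather boots £141.79: clothing and footwear, under £150.00 → 0% → £0.00
Unrounded tax sum = £22.0327 → £22.03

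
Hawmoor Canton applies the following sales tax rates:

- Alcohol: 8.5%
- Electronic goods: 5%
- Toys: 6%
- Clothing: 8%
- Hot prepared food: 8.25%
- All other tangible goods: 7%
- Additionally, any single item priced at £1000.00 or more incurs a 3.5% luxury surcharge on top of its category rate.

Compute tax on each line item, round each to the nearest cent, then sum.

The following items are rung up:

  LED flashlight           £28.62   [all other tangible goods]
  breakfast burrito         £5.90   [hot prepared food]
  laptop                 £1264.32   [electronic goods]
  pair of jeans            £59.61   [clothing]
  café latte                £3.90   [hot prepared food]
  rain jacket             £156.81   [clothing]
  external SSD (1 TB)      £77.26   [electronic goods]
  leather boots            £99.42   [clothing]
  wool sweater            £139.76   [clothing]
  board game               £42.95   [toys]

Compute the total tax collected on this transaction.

£153.16

LED flashlight £28.62: all other tangible goods → 7% → £2.00
Breakfast burrito £5.90: hot prepared food → 8.25% → £0.49
Laptop £1264.32: electronic goods → 5% + 3.5% surcharge = 8.5% → £107.47
Pair of jeans £59.61: clothing → 8% → £4.77
Café latte £3.90: hot prepared food → 8.25% → £0.32
Rain jacket £156.81: clothing → 8% → £12.54
External SSD (1 TB) £77.26: electronic goods → 5% → £3.86
Leather boots £99.42: clothing → 8% → £7.95
Wool sweater £139.76: clothing → 8% → £11.18
Board game £42.95: toys → 6% → £2.58
Total tax = £2.00 + £0.49 + £107.47 + £4.77 + £0.32 + £12.54 + £3.86 + £7.95 + £11.18 + £2.58 = £153.16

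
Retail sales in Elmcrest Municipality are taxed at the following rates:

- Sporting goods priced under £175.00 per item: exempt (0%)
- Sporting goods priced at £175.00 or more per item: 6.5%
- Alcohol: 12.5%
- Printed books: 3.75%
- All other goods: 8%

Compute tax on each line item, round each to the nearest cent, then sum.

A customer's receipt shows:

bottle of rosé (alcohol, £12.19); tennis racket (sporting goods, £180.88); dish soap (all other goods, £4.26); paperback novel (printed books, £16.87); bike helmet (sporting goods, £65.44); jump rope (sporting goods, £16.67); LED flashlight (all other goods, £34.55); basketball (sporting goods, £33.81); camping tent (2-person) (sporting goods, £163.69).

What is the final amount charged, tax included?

Bottle of rosé £12.19: alcohol → 12.5% → £1.52
Tennis racket £180.88: sporting goods, £175.00 or more → 6.5% → £11.76
Dish soap £4.26: all other goods → 8% → £0.34
Paperback novel £16.87: printed books → 3.75% → £0.63
Bike helmet £65.44: sporting goods, under £175.00 → 0% → £0.00
Jump rope £16.67: sporting goods, under £175.00 → 0% → £0.00
LED flashlight £34.55: all other goods → 8% → £2.76
Basketball £33.81: sporting goods, under £175.00 → 0% → £0.00
Camping tent (2-person) £163.69: sporting goods, under £175.00 → 0% → £0.00
Subtotal = £528.36; tax = £17.01; total due = £545.37

£545.37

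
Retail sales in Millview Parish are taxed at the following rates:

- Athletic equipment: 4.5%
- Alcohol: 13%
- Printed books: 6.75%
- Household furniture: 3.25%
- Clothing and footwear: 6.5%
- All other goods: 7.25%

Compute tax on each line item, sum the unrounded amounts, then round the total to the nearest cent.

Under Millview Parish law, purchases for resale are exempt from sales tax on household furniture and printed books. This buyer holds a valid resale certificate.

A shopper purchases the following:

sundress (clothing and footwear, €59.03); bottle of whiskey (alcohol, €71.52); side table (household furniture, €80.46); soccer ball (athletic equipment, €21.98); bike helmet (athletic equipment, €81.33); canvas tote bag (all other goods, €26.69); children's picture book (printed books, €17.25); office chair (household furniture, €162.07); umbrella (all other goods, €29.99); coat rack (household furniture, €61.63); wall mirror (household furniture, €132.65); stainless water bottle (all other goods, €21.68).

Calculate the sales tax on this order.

€23.46

Sundress €59.03: clothing and footwear → 6.5% → €3.83695
Bottle of whiskey €71.52: alcohol → 13% → €9.2976
Side table €80.46: household furniture, buyer-exempt → 0% → €0.00
Soccer ball €21.98: athletic equipment → 4.5% → €0.9891
Bike helmet €81.33: athletic equipment → 4.5% → €3.65985
Canvas tote bag €26.69: all other goods → 7.25% → €1.935025
Children's picture book €17.25: printed books, buyer-exempt → 0% → €0.00
Office chair €162.07: household furniture, buyer-exempt → 0% → €0.00
Umbrella €29.99: all other goods → 7.25% → €2.174275
Coat rack €61.63: household furniture, buyer-exempt → 0% → €0.00
Wall mirror €132.65: household furniture, buyer-exempt → 0% → €0.00
Stainless water bottle €21.68: all other goods → 7.25% → €1.5718
Unrounded tax sum = €23.4646 → €23.46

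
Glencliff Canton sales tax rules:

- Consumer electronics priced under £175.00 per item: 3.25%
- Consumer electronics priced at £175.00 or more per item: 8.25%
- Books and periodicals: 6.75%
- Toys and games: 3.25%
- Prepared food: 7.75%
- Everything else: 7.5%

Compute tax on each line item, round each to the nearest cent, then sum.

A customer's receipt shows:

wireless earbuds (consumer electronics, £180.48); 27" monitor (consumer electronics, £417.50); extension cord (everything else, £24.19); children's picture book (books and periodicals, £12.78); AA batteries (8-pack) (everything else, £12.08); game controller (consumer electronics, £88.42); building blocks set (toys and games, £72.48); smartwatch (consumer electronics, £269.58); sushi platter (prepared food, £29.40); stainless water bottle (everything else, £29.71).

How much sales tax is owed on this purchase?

£84.89

Wireless earbuds £180.48: consumer electronics, £175.00 or more → 8.25% → £14.89
27" monitor £417.50: consumer electronics, £175.00 or more → 8.25% → £34.44
Extension cord £24.19: everything else → 7.5% → £1.81
Children's picture book £12.78: books and periodicals → 6.75% → £0.86
AA batteries (8-pack) £12.08: everything else → 7.5% → £0.91
Game controller £88.42: consumer electronics, under £175.00 → 3.25% → £2.87
Building blocks set £72.48: toys and games → 3.25% → £2.36
Smartwatch £269.58: consumer electronics, £175.00 or more → 8.25% → £22.24
Sushi platter £29.40: prepared food → 7.75% → £2.28
Stainless water bottle £29.71: everything else → 7.5% → £2.23
Total tax = £14.89 + £34.44 + £1.81 + £0.86 + £0.91 + £2.87 + £2.36 + £22.24 + £2.28 + £2.23 = £84.89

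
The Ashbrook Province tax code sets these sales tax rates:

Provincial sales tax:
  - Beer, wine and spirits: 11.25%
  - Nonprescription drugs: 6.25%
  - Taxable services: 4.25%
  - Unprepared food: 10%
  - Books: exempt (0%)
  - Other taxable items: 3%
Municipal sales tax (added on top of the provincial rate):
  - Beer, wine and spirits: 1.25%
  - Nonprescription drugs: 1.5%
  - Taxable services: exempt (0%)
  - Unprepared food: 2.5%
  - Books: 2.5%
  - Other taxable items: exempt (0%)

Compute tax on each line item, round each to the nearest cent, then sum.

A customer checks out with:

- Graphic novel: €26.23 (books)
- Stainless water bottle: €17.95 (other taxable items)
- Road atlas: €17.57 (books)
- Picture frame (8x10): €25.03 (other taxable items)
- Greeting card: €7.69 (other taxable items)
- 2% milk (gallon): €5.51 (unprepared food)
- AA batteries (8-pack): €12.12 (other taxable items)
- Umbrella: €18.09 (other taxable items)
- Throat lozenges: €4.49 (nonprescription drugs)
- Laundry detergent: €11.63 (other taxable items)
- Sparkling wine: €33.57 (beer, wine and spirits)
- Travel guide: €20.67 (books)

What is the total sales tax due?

€9.63

Graphic novel €26.23: books → 0% + 2.5% municipal = 2.5% → €0.66
Stainless water bottle €17.95: other taxable items → 3% + 0% municipal = 3% → €0.54
Road atlas €17.57: books → 0% + 2.5% municipal = 2.5% → €0.44
Picture frame (8x10) €25.03: other taxable items → 3% + 0% municipal = 3% → €0.75
Greeting card €7.69: other taxable items → 3% + 0% municipal = 3% → €0.23
2% milk (gallon) €5.51: unprepared food → 10% + 2.5% municipal = 12.5% → €0.69
AA batteries (8-pack) €12.12: other taxable items → 3% + 0% municipal = 3% → €0.36
Umbrella €18.09: other taxable items → 3% + 0% municipal = 3% → €0.54
Throat lozenges €4.49: nonprescription drugs → 6.25% + 1.5% municipal = 7.75% → €0.35
Laundry detergent €11.63: other taxable items → 3% + 0% municipal = 3% → €0.35
Sparkling wine €33.57: beer, wine and spirits → 11.25% + 1.25% municipal = 12.5% → €4.20
Travel guide €20.67: books → 0% + 2.5% municipal = 2.5% → €0.52
Total tax = €0.66 + €0.54 + €0.44 + €0.75 + €0.23 + €0.69 + €0.36 + €0.54 + €0.35 + €0.35 + €4.20 + €0.52 = €9.63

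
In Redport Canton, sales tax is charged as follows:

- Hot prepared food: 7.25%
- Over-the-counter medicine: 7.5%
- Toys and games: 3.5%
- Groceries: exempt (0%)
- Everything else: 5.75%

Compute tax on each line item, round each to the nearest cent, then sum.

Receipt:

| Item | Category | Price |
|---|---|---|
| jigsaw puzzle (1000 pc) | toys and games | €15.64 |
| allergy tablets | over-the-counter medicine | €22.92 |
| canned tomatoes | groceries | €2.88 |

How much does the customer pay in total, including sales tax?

Jigsaw puzzle (1000 pc) €15.64: toys and games → 3.5% → €0.55
Allergy tablets €22.92: over-the-counter medicine → 7.5% → €1.72
Canned tomatoes €2.88: groceries → 0% → €0.00
Subtotal = €41.44; tax = €2.27; total due = €43.71

€43.71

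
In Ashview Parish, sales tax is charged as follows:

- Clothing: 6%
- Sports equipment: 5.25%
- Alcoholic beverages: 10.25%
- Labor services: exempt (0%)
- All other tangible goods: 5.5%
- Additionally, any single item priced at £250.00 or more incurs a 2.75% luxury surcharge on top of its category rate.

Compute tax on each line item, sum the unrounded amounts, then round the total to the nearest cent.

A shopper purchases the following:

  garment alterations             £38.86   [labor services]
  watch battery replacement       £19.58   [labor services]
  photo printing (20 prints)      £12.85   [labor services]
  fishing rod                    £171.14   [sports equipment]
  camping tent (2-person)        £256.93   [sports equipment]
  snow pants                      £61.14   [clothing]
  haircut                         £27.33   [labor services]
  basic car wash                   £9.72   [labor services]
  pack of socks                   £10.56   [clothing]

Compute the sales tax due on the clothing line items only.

£4.30

Snow pants £61.14: clothing → 6% → £3.6684
Pack of socks £10.56: clothing → 6% → £0.6336
Tax on clothing: unrounded sum = £4.302 → £4.30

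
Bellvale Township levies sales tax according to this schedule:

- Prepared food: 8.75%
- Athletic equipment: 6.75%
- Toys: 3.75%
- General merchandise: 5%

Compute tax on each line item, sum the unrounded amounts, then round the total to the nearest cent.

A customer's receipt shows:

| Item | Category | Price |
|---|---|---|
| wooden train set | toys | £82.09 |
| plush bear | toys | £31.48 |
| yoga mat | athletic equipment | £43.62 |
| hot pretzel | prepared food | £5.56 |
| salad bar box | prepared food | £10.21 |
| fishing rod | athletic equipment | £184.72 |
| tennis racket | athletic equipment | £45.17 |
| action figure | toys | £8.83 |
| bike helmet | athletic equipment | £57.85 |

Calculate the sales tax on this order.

Wooden train set £82.09: toys → 3.75% → £3.078375
Plush bear £31.48: toys → 3.75% → £1.1805
Yoga mat £43.62: athletic equipment → 6.75% → £2.94435
Hot pretzel £5.56: prepared food → 8.75% → £0.4865
Salad bar box £10.21: prepared food → 8.75% → £0.893375
Fishing rod £184.72: athletic equipment → 6.75% → £12.4686
Tennis racket £45.17: athletic equipment → 6.75% → £3.048975
Action figure £8.83: toys → 3.75% → £0.331125
Bike helmet £57.85: athletic equipment → 6.75% → £3.904875
Unrounded tax sum = £28.336675 → £28.34

£28.34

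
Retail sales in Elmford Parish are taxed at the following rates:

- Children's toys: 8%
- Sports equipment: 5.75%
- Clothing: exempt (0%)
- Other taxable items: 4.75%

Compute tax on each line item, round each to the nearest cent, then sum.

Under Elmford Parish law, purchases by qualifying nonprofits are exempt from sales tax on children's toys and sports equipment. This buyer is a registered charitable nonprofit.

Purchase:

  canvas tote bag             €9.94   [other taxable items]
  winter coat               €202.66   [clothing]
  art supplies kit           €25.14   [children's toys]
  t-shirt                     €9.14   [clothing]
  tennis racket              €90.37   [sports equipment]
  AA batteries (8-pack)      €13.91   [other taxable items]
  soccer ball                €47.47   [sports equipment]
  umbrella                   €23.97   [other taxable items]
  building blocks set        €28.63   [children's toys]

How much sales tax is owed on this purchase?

€2.27

Canvas tote bag €9.94: other taxable items → 4.75% → €0.47
Winter coat €202.66: clothing → 0% → €0.00
Art supplies kit €25.14: children's toys, buyer-exempt → 0% → €0.00
T-shirt €9.14: clothing → 0% → €0.00
Tennis racket €90.37: sports equipment, buyer-exempt → 0% → €0.00
AA batteries (8-pack) €13.91: other taxable items → 4.75% → €0.66
Soccer ball €47.47: sports equipment, buyer-exempt → 0% → €0.00
Umbrella €23.97: other taxable items → 4.75% → €1.14
Building blocks set €28.63: children's toys, buyer-exempt → 0% → €0.00
Total tax = €0.47 + €0.66 + €1.14 = €2.27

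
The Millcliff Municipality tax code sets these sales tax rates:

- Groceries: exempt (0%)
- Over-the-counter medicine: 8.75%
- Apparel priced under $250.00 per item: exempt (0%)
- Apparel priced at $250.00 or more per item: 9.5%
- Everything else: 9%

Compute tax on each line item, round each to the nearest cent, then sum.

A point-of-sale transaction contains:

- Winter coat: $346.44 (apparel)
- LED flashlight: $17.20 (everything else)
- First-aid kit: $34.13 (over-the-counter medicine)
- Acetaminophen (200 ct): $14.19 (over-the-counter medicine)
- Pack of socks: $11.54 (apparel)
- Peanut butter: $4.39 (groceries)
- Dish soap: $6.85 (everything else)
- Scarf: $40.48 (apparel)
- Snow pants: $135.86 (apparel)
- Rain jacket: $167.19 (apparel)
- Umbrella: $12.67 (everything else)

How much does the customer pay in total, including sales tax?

$831.39

Winter coat $346.44: apparel, $250.00 or more → 9.5% → $32.91
LED flashlight $17.20: everything else → 9% → $1.55
First-aid kit $34.13: over-the-counter medicine → 8.75% → $2.99
Acetaminophen (200 ct) $14.19: over-the-counter medicine → 8.75% → $1.24
Pack of socks $11.54: apparel, under $250.00 → 0% → $0.00
Peanut butter $4.39: groceries → 0% → $0.00
Dish soap $6.85: everything else → 9% → $0.62
Scarf $40.48: apparel, under $250.00 → 0% → $0.00
Snow pants $135.86: apparel, under $250.00 → 0% → $0.00
Rain jacket $167.19: apparel, under $250.00 → 0% → $0.00
Umbrella $12.67: everything else → 9% → $1.14
Subtotal = $790.94; tax = $40.45; total due = $831.39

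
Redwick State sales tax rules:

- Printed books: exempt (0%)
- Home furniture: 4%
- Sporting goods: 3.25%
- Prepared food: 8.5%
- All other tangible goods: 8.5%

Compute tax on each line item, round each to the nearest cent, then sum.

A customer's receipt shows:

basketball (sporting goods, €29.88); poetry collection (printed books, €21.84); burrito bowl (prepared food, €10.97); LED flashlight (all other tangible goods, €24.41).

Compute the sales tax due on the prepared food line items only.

€0.93

Burrito bowl €10.97: prepared food → 8.5% → €0.93
Tax on prepared food = €0.93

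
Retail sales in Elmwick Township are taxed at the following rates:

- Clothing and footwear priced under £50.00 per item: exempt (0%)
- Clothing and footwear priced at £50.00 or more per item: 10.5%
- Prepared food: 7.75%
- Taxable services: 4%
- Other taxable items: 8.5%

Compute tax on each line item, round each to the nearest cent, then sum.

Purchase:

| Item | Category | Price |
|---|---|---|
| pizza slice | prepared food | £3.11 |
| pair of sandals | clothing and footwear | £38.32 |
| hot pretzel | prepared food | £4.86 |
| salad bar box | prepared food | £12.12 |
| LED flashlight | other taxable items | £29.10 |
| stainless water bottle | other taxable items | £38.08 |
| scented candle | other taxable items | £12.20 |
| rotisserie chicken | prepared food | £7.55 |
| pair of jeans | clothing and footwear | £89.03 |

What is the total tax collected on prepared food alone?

Pizza slice £3.11: prepared food → 7.75% → £0.24
Hot pretzel £4.86: prepared food → 7.75% → £0.38
Salad bar box £12.12: prepared food → 7.75% → £0.94
Rotisserie chicken £7.55: prepared food → 7.75% → £0.59
Tax on prepared food = £0.24 + £0.38 + £0.94 + £0.59 = £2.15

£2.15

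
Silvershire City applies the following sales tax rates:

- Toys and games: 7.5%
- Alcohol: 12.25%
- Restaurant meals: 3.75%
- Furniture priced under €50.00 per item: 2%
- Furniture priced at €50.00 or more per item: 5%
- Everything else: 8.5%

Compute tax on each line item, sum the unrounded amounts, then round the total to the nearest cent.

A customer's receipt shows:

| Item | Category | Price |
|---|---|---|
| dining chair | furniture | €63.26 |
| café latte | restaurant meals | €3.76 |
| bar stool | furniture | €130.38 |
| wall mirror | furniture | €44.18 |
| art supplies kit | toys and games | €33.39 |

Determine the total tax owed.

€13.21

Dining chair €63.26: furniture, €50.00 or more → 5% → €3.163
Café latte €3.76: restaurant meals → 3.75% → €0.141
Bar stool €130.38: furniture, €50.00 or more → 5% → €6.519
Wall mirror €44.18: furniture, under €50.00 → 2% → €0.8836
Art supplies kit €33.39: toys and games → 7.5% → €2.50425
Unrounded tax sum = €13.21085 → €13.21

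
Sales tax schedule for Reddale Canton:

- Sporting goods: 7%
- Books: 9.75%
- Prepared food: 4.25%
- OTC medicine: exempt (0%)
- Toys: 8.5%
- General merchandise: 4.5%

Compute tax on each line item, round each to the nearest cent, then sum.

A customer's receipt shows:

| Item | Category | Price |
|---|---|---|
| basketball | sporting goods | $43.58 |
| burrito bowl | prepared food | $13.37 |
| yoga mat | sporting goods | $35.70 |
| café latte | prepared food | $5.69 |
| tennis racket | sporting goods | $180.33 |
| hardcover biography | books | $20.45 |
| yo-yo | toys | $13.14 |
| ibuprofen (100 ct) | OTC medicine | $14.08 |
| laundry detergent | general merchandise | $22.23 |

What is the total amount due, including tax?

Basketball $43.58: sporting goods → 7% → $3.05
Burrito bowl $13.37: prepared food → 4.25% → $0.57
Yoga mat $35.70: sporting goods → 7% → $2.50
Café latte $5.69: prepared food → 4.25% → $0.24
Tennis racket $180.33: sporting goods → 7% → $12.62
Hardcover biography $20.45: books → 9.75% → $1.99
Yo-yo $13.14: toys → 8.5% → $1.12
Ibuprofen (100 ct) $14.08: OTC medicine → 0% → $0.00
Laundry detergent $22.23: general merchandise → 4.5% → $1.00
Subtotal = $348.57; tax = $23.09; total due = $371.66

$371.66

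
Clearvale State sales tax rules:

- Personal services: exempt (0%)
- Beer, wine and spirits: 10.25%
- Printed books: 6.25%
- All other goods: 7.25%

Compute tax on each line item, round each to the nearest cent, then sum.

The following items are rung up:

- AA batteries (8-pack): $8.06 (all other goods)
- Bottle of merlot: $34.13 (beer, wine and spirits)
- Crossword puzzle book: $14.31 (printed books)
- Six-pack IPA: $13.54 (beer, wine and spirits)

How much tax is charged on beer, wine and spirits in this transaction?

Bottle of merlot $34.13: beer, wine and spirits → 10.25% → $3.50
Six-pack IPA $13.54: beer, wine and spirits → 10.25% → $1.39
Tax on beer, wine and spirits = $3.50 + $1.39 = $4.89

$4.89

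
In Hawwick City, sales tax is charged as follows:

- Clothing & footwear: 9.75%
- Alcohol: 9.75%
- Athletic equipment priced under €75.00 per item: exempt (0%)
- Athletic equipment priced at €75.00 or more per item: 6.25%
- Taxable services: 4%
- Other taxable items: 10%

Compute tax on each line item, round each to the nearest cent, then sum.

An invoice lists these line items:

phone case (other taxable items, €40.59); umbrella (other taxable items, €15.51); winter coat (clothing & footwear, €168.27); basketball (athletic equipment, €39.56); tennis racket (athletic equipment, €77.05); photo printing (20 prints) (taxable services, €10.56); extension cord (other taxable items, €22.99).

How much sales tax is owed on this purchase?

Phone case €40.59: other taxable items → 10% → €4.06
Umbrella €15.51: other taxable items → 10% → €1.55
Winter coat €168.27: clothing & footwear → 9.75% → €16.41
Basketball €39.56: athletic equipment, under €75.00 → 0% → €0.00
Tennis racket €77.05: athletic equipment, €75.00 or more → 6.25% → €4.82
Photo printing (20 prints) €10.56: taxable services → 4% → €0.42
Extension cord €22.99: other taxable items → 10% → €2.30
Total tax = €4.06 + €1.55 + €16.41 + €4.82 + €0.42 + €2.30 = €29.56

€29.56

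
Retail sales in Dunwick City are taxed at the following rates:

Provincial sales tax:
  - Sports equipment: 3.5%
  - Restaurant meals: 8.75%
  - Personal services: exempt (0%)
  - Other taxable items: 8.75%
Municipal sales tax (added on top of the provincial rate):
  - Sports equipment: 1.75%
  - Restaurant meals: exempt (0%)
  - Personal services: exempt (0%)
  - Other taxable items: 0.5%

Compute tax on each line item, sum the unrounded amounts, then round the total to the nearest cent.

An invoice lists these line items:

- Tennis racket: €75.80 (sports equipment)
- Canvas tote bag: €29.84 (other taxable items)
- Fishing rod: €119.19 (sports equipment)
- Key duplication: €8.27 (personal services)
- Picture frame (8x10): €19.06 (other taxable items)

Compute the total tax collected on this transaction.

€14.76

Tennis racket €75.80: sports equipment → 3.5% + 1.75% municipal = 5.25% → €3.9795
Canvas tote bag €29.84: other taxable items → 8.75% + 0.5% municipal = 9.25% → €2.7602
Fishing rod €119.19: sports equipment → 3.5% + 1.75% municipal = 5.25% → €6.257475
Key duplication €8.27: personal services → 0% + 0% municipal = 0% → €0.00
Picture frame (8x10) €19.06: other taxable items → 8.75% + 0.5% municipal = 9.25% → €1.76305
Unrounded tax sum = €14.760225 → €14.76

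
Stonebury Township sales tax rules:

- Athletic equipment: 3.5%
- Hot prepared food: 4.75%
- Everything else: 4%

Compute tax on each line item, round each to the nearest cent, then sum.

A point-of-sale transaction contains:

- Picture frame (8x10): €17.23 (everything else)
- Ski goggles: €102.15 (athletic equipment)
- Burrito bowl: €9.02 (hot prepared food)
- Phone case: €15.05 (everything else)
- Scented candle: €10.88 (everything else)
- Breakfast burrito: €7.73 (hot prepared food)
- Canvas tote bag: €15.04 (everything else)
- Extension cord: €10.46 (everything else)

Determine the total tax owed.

€7.13

Picture frame (8x10) €17.23: everything else → 4% → €0.69
Ski goggles €102.15: athletic equipment → 3.5% → €3.58
Burrito bowl €9.02: hot prepared food → 4.75% → €0.43
Phone case €15.05: everything else → 4% → €0.60
Scented candle €10.88: everything else → 4% → €0.44
Breakfast burrito €7.73: hot prepared food → 4.75% → €0.37
Canvas tote bag €15.04: everything else → 4% → €0.60
Extension cord €10.46: everything else → 4% → €0.42
Total tax = €0.69 + €3.58 + €0.43 + €0.60 + €0.44 + €0.37 + €0.60 + €0.42 = €7.13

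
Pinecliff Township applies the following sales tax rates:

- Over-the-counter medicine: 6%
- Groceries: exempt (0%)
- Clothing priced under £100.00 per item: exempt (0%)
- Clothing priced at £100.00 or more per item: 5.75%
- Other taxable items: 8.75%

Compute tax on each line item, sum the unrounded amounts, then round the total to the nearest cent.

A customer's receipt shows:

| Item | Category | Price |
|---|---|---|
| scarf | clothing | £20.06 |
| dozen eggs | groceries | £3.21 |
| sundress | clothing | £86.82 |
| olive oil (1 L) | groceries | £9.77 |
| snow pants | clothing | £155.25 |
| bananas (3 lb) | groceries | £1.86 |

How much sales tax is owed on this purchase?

£8.93

Scarf £20.06: clothing, under £100.00 → 0% → £0.00
Dozen eggs £3.21: groceries → 0% → £0.00
Sundress £86.82: clothing, under £100.00 → 0% → £0.00
Olive oil (1 L) £9.77: groceries → 0% → £0.00
Snow pants £155.25: clothing, £100.00 or more → 5.75% → £8.926875
Bananas (3 lb) £1.86: groceries → 0% → £0.00
Unrounded tax sum = £8.926875 → £8.93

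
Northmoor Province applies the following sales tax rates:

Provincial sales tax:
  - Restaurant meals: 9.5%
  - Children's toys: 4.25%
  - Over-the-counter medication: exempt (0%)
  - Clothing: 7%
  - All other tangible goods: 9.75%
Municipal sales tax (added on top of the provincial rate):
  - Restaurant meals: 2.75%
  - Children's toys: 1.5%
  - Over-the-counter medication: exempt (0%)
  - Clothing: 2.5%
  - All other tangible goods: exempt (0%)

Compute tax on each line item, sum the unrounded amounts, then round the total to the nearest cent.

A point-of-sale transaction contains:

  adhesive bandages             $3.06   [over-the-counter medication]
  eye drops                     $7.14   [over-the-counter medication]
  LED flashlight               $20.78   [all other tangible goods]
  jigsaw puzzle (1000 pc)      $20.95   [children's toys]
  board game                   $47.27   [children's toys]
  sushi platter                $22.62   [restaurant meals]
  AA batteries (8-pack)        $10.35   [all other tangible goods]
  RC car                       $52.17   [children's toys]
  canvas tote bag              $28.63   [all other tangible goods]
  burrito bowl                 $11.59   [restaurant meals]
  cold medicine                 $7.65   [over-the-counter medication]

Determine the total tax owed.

$16.94

Adhesive bandages $3.06: over-the-counter medication → 0% + 0% municipal = 0% → $0.00
Eye drops $7.14: over-the-counter medication → 0% + 0% municipal = 0% → $0.00
LED flashlight $20.78: all other tangible goods → 9.75% + 0% municipal = 9.75% → $2.02605
Jigsaw puzzle (1000 pc) $20.95: children's toys → 4.25% + 1.5% municipal = 5.75% → $1.204625
Board game $47.27: children's toys → 4.25% + 1.5% municipal = 5.75% → $2.718025
Sushi platter $22.62: restaurant meals → 9.5% + 2.75% municipal = 12.25% → $2.77095
AA batteries (8-pack) $10.35: all other tangible goods → 9.75% + 0% municipal = 9.75% → $1.009125
RC car $52.17: children's toys → 4.25% + 1.5% municipal = 5.75% → $2.999775
Canvas tote bag $28.63: all other tangible goods → 9.75% + 0% municipal = 9.75% → $2.791425
Burrito bowl $11.59: restaurant meals → 9.5% + 2.75% municipal = 12.25% → $1.419775
Cold medicine $7.65: over-the-counter medication → 0% + 0% municipal = 0% → $0.00
Unrounded tax sum = $16.93975 → $16.94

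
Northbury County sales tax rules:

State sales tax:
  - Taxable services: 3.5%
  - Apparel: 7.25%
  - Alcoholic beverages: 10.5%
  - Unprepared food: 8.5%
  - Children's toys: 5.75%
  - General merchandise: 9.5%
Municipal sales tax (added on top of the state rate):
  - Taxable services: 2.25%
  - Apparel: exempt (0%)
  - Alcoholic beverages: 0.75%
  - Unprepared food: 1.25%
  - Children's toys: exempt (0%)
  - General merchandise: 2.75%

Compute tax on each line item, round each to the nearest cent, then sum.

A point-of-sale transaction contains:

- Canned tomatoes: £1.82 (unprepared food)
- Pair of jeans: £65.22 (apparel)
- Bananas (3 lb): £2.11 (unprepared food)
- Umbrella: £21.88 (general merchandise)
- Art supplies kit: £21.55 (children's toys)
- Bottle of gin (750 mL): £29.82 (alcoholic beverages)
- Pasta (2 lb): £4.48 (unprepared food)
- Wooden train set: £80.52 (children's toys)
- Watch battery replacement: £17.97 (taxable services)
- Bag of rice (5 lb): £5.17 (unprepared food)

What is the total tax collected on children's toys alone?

Art supplies kit £21.55: children's toys → 5.75% + 0% municipal = 5.75% → £1.24
Wooden train set £80.52: children's toys → 5.75% + 0% municipal = 5.75% → £4.63
Tax on children's toys = £1.24 + £4.63 = £5.87

£5.87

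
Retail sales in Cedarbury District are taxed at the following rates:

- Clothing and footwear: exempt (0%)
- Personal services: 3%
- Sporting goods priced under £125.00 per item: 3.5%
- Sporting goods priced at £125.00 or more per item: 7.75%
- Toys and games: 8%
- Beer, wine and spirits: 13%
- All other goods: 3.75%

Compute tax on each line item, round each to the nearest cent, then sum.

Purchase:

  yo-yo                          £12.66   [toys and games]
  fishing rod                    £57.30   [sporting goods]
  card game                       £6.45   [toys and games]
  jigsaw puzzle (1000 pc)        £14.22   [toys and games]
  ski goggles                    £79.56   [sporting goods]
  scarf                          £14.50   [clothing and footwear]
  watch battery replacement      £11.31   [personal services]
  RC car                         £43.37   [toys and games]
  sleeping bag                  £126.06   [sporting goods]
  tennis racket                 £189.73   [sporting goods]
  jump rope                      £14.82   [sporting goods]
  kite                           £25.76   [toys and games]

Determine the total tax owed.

£38.32

Yo-yo £12.66: toys and games → 8% → £1.01
Fishing rod £57.30: sporting goods, under £125.00 → 3.5% → £2.01
Card game £6.45: toys and games → 8% → £0.52
Jigsaw puzzle (1000 pc) £14.22: toys and games → 8% → £1.14
Ski goggles £79.56: sporting goods, under £125.00 → 3.5% → £2.78
Scarf £14.50: clothing and footwear → 0% → £0.00
Watch battery replacement £11.31: personal services → 3% → £0.34
RC car £43.37: toys and games → 8% → £3.47
Sleeping bag £126.06: sporting goods, £125.00 or more → 7.75% → £9.77
Tennis racket £189.73: sporting goods, £125.00 or more → 7.75% → £14.70
Jump rope £14.82: sporting goods, under £125.00 → 3.5% → £0.52
Kite £25.76: toys and games → 8% → £2.06
Total tax = £1.01 + £2.01 + £0.52 + £1.14 + £2.78 + £0.34 + £3.47 + £9.77 + £14.70 + £0.52 + £2.06 = £38.32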